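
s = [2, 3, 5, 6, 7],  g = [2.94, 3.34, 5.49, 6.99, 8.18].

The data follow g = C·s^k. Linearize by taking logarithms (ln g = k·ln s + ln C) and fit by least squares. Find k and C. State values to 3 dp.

Linearized form: ln g = k·ln s + ln C. From the 5 transformed points,
Σln s = 7.1389, Σ(ln s)² = 11.2747, Σln g = 8.0335, Σln s·ln g = 12.3869.
Equations: 11.2747·k + 7.1389·ln C = 12.3869;  7.1389·k + 5·ln C = 8.0335.
Δ = 11.2747·5 − (7.1389)² = 5.4099; k = (12.3869·5 − 7.1389·8.0335)/5.4099 = 0.84743, ln C = (11.2747·8.0335 − 7.1389·12.3869)/5.4099 = 0.39675, so C = exp(0.39675) = 1.48699.

k = 0.847, C = 1.487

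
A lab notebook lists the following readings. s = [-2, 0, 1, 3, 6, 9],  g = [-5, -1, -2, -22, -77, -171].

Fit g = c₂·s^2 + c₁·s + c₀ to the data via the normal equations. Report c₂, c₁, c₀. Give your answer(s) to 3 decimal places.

The normal system XᵀX·[c₂, c₁, c₀]ᵀ = Xᵀg is [[7955, 965, 131]; [965, 131, 17]; [131, 17, 6]]·[c₂, c₁, c₀]ᵀ = [-16843, -2059, -278]ᵀ.
Row-reducing yields c₂ = -19633/9912, c₁ = -11381/9912, c₀ = 137/826.

c₂ = -1.981, c₁ = -1.148, c₀ = 0.166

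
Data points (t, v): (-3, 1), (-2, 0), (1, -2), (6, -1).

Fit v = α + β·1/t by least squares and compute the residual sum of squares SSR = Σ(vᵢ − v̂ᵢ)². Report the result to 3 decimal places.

SSR = 1.000

Entries of XᵀX: Σ1 = 4, Σ1/t = 1/3, Σ1/t·1/t = 25/18.
Right-hand side: Σv = -2, Σ1/t·v = -5/2.
XᵀX·[α, β]ᵀ = Xᵀv becomes [[4, 1/3]; [1/3, 25/18]]·[α, β]ᵀ = [-2, -5/2]ᵀ.
Determinant 4·(25/18) − (1/3)² = 49/9.
α = ((-2)·(25/18) − (1/3)·(-5/2))/(49/9) = -5/14; β = (4·(-5/2) − (1/3)·(-2))/(49/9) = -12/7.
Residuals: 11/14, -1/2, 1/14, -5/14; SSR = 1.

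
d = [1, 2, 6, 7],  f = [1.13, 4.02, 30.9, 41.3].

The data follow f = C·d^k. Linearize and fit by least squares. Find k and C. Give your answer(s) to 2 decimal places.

Linearized form: ln f = k·ln d + ln C. From the 4 transformed points,
Σln d = 4.4308, Σ(ln d)² = 7.4774, Σln f = 8.6651, Σln d·ln f = 14.3519.
Equations: 7.4774·k + 4.4308·ln C = 14.3519;  4.4308·k + 4·ln C = 8.6651.
Slope k = (n·Σln d·ln f − Σln d·Σln f)/(n·Σ(ln d)² − (Σln d)²) = (4·14.3519 − 4.4308·8.6651)/10.2775 = 1.85006; ln C = (Σln f − k·Σln d)/n = 0.11696, so C = exp(0.11696) = 1.12407.

k = 1.85, C = 1.12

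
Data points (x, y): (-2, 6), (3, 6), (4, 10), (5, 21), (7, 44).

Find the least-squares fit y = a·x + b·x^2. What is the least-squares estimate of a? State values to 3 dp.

With design matrix M, MᵀM = [[103, 551]; [551, 3379]] and Mᵀy = [459, 2919]ᵀ.
Eliminating b: 3379·(row 1) − 551·(row 2) gives 44436·a = 3379·459 − 551·2919 = -57408, so a = -208/161.
Then b = (2919 − 551·(-208/161))/3379 = 173/161.

a = -1.292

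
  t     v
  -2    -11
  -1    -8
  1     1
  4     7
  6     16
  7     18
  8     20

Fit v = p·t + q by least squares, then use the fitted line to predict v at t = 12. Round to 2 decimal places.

v̂ = 33.51

Sums needed: Σt·t = 171, Σt = 23, Σ1 = 7.
For Mᵀv: Σt·v = 441, Σv = 43.
MᵀM·[p, q]ᵀ = Mᵀv becomes [[171, 23]; [23, 7]]·[p, q]ᵀ = [441, 43]ᵀ.
Δ = 171·7 − 23² = 668.
p = (441·7 − 23·43)/668 = 1049/334; q = (171·43 − 23·441)/668 = -1395/334.
At t = 12: v̂ = (1049/334)·(12) + (-1395/334)·(1) = 11193/334.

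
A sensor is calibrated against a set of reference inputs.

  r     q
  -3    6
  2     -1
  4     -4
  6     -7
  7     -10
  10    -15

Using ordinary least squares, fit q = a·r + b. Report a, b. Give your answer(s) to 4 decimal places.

Forming MᵀM = [[214, 26]; [26, 6]] and Mᵀq = [-298, -31]ᵀ gives MᵀM·[a, b]ᵀ = Mᵀq.
det = 214·6 − 26² = 608.
a = ((-298)·6 − 26·(-31))/608 = -491/304; b = (214·(-31) − 26·(-298))/608 = 557/304.

a = -1.6151, b = 1.8322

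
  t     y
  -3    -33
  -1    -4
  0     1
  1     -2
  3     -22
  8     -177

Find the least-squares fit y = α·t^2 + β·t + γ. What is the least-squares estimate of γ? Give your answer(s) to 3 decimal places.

γ = 0.011

Normal-equation sums: Σt^2·t^2 = 4260, Σt^2·t = 512, Σt^2 = 84, Σt·t = 84, Σt = 8, Σ1 = 6.
Right-hand side: Σt^2·y = -11829, Σt·y = -1381, Σy = -237.
Normal equations: [[4260, 512, 84]; [512, 84, 8]; [84, 8, 6]]·[α, β, γ]ᵀ = [-11829, -1381, -237]ᵀ.
Inverting the 3×3 Gram matrix, [α, β, γ]ᵀ = [-9907/3308, 5997/3308, 9/827]ᵀ.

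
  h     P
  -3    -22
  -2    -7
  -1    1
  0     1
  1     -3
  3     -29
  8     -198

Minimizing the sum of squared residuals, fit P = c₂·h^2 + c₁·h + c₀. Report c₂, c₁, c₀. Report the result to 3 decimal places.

c₂ = -2.959, c₁ = -1.288, c₀ = 1.585

The normal system XᵀX·[c₂, c₁, c₀]ᵀ = XᵀP is [[4276, 504, 88]; [504, 88, 6]; [88, 6, 7]]·[c₂, c₁, c₀]ᵀ = [-13161, -1595, -257]ᵀ.
Solving the 3×3 system (Gaussian elimination) gives c₂ = -11681/3948, c₁ = -8473/6580, c₀ = 15641/9870.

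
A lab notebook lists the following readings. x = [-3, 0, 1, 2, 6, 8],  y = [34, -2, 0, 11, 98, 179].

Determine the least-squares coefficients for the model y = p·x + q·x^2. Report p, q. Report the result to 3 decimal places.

From the data, Σx·x = 114, Σx·x^2 = 710, Σx^2·x^2 = 5490.
For Mᵀy: Σx·y = 1940, Σx^2·y = 15334.
Δ = 114·5490 − 710² = 121760.
p = (1940·5490 − 710·15334)/121760 = -11827/6088; q = (114·15334 − 710·1940)/121760 = 92669/30440.

p = -1.943, q = 3.044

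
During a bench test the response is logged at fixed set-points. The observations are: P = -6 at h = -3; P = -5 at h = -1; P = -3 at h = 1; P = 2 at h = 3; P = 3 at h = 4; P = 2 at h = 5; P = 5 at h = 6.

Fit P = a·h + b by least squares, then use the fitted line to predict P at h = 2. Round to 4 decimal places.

Compute the Gram sums: Σh·h = 97, Σh = 15, Σ1 = 7.
And Σh·P = 78, ΣP = -2.
So XᵀX·[a, b]ᵀ = XᵀP: [[97, 15]; [15, 7]]·[a, b]ᵀ = [78, -2]ᵀ.
det = 97·7 − 15² = 454.
a = (78·7 − 15·(-2))/454 = 288/227; b = (97·(-2) − 15·78)/454 = -682/227.
At h = 2: P̂ = (288/227)·(2) + (-682/227)·(1) = -106/227.

P̂ = -0.4670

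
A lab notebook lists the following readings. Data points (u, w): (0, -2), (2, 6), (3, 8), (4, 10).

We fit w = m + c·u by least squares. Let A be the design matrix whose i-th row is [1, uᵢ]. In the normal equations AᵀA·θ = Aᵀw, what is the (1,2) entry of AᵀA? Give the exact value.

9

Row 1 ↔ basis 1, column 2 ↔ basis u, so (AᵀA)_{1,2} = Σᵢ u = (1)·(0) + (1)·(2) + (1)·(3) + (1)·(4) = 9.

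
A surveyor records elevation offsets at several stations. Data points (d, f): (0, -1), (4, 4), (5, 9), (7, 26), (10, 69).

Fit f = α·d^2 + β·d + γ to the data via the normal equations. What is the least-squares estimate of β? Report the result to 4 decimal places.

β = -3.0065

Setting ∂/∂α … = 0 gives: 13282·α + 1532·β + 190·γ = 8463;  1532·α + 190·β + 26·γ = 933;  190·α + 26·β + 5·γ = 107.
Inverting the 3×3 Gram matrix, [α, β, γ]ᵀ = [30071/30218, -90849/30218, -11809/15109]ᵀ.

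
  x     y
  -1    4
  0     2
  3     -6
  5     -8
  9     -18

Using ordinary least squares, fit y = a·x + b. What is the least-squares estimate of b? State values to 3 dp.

AᵀA·[a, b]ᵀ = Aᵀy reads: 116·a + 16·b = -224;  16·a + 5·b = -26.
(Σx·x = 116, Σx = 16, Σ1 = 5, Σx·y = -224, Σy = -26.)
Δ = 116·5 − 16² = 324.
a = ((-224)·5 − 16·(-26))/324 = -176/81; b = (116·(-26) − 16·(-224))/324 = 142/81.

b = 1.753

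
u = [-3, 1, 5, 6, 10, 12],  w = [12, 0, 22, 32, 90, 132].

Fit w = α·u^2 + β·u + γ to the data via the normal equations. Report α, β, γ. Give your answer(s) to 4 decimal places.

Normal-equation sums: Σu^2·u^2 = 32739, Σu^2·u = 3043, Σu^2 = 315, Σu·u = 315, Σu = 31, Σ1 = 6.
For Mᵀw: Σu^2·w = 29818, Σu·w = 2750, Σw = 288.
MᵀM·[α, β, γ]ᵀ = Mᵀw becomes [[32739, 3043, 315]; [3043, 315, 31]; [315, 31, 6]]·[α, β, γ]ᵀ = [29818, 2750, 288]ᵀ.
Solving the 3×3 system (Gaussian elimination) gives α = 734069/757338, β = -179363/252446, γ = 296864/378669.

α = 0.9693, β = -0.7105, γ = 0.7840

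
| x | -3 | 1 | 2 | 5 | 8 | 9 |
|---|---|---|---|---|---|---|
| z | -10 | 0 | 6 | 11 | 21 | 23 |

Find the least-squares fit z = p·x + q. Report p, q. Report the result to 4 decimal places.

p = 2.7581, q = -1.6129

The normal equations are: 184·p + 22·q = 472;  22·p + 6·q = 51.
Eliminating q: 6·(row 1) − 22·(row 2) gives 620·p = 6·472 − 22·51 = 1710, so p = 171/62.
Then q = (51 − 22·(171/62))/6 = -50/31.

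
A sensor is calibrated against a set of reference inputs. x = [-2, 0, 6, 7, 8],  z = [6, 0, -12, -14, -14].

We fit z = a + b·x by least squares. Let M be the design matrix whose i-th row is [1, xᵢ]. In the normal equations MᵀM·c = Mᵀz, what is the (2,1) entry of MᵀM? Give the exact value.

Row 2 ↔ basis x, column 1 ↔ basis 1, so (MᵀM)_{2,1} = Σᵢ x = (-2)·(1) + (0)·(1) + (6)·(1) + (7)·(1) + (8)·(1) = 19.

19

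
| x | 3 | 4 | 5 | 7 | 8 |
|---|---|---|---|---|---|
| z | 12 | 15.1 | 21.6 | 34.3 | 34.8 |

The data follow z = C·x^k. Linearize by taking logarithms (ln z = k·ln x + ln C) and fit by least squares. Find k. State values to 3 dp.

Linearized form: ln z = k·ln x + ln C. From the 5 transformed points,
Σln x = 8.1197, Σ(ln x)² = 13.8297, Σln z = 15.3571, Σln x·ln z = 25.6989.
Normal system: [[13.8297, 8.1197]; [8.1197, 5]]·[k, ln C]ᵀ = [25.6989, 15.3571]ᵀ.
Δ = 13.8297·5 − (8.1197)² = 3.2190; k = (25.6989·5 − 8.1197·15.3571)/3.2190 = 1.18048, ln C = (13.8297·15.3571 − 8.1197·25.6989)/3.2190 = 1.15439.

k = 1.180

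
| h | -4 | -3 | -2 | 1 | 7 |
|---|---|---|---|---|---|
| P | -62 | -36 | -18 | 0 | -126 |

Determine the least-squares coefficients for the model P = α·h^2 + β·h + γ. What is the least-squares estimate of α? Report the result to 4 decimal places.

From the data, Σh^2·h^2 = 2755, Σh^2·h = 245, Σh^2 = 79, Σh·h = 79, Σh = -1, Σ1 = 5.
For AᵀP: Σh^2·P = -7562, Σh·P = -490, ΣP = -242.
So AᵀA·[α, β, γ]ᵀ = AᵀP: [[2755, 245, 79]; [245, 79, -1]; [79, -1, 5]]·[α, β, γ]ᵀ = [-7562, -490, -242]ᵀ.
Row-reducing yields α = -64238/21133, β = 68214/21133, γ = 5766/21133.

α = -3.0397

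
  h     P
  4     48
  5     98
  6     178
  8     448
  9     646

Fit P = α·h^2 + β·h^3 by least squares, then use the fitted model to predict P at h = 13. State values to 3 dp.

P̂ = 2030.311

Entries of AᵀA: Σh^2·h^2 = 12834, Σh^2·h^3 = 103742, Σh^3·h^3 = 859962.
For AᵀP: Σh^2·P = 90624, Σh^3·P = 754080.
Determinant 12834·859962 − 103742² = 274349744.
α = (90624·859962 − 103742·754080)/274349744 = -18535692/17146859; β = (12834·754080 − 103742·90624)/274349744 = 17271732/17146859.
At h = 13: P̂ = (-18535692/17146859)·(169) + (17271732/17146859)·(2197) = 34813463256/17146859.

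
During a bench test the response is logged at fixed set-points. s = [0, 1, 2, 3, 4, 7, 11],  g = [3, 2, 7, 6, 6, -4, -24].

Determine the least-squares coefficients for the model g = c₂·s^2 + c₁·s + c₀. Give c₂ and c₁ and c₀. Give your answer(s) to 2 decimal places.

c₂ = -0.44, c₁ = 2.35, c₀ = 2.49

Entries of MᵀM: Σs^2·s^2 = 17396, Σs^2·s = 1774, Σs^2 = 200, Σs·s = 200, Σs = 28, Σ1 = 7.
Right-hand side: Σs^2·g = -2920, Σs·g = -234, Σg = -4.
Solving the 3×3 system (Gaussian elimination) gives c₂ = -60499/138801, c₁ = 325766/138801, c₀ = 8876/3559.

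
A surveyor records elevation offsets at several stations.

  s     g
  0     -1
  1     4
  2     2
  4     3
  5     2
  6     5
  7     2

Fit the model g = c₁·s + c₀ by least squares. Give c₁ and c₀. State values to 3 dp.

Sums needed: Σs·s = 131, Σs = 25, Σ1 = 7.
Right-hand side: Σs·g = 74, Σg = 17.
MᵀM·[c₁, c₀]ᵀ = Mᵀg becomes [[131, 25]; [25, 7]]·[c₁, c₀]ᵀ = [74, 17]ᵀ.
Eliminating c₀: 7·(row 1) − 25·(row 2) gives 292·c₁ = 7·74 − 25·17 = 93, so c₁ = 93/292.
Then c₀ = (17 − 25·(93/292))/7 = 377/292.

c₁ = 0.318, c₀ = 1.291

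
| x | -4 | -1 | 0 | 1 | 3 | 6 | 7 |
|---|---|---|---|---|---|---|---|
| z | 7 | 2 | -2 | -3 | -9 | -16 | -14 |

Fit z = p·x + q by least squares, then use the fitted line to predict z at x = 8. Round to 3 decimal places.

ẑ = -18.338

AᵀA·[p, q]ᵀ = Aᵀz reads: 112·p + 12·q = -254;  12·p + 7·q = -35.
det = 112·7 − 12² = 640.
p = ((-254)·7 − 12·(-35))/640 = -679/320; q = (112·(-35) − 12·(-254))/640 = -109/80.
At x = 8: ẑ = (-679/320)·(8) + (-109/80)·(1) = -1467/80.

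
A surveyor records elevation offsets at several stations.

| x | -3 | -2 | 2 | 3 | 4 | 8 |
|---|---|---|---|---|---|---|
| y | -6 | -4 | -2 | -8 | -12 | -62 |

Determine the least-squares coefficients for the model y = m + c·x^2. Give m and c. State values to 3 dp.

The normal system MᵀM·[m, c]ᵀ = Mᵀy is [[6, 106]; [106, 4546]]·[m, c]ᵀ = [-94, -4310]ᵀ.
Δ = 6·4546 − 106² = 16040.
m = ((-94)·4546 − 106·(-4310))/16040 = 3692/2005; c = (6·(-4310) − 106·(-94))/16040 = -1987/2005.

m = 1.841, c = -0.991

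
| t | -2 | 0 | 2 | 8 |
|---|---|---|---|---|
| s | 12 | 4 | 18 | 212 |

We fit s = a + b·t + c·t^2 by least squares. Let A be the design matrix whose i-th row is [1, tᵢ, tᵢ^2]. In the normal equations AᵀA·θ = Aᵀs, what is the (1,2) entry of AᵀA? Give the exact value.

8

Row 1 ↔ basis 1, column 2 ↔ basis t, so (AᵀA)_{1,2} = Σᵢ t = (1)·(-2) + (1)·(0) + (1)·(2) + (1)·(8) = 8.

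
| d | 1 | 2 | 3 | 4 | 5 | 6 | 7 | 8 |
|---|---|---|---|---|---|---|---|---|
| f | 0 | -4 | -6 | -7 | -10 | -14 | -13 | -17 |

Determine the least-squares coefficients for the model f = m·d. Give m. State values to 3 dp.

Setting ∂/∂m … = 0 gives: 204·m = -415.
(Σd·d = 204, Σd·f = -415.)
Hence m = -415 / 204 ≈ -2.03431.

m = -2.034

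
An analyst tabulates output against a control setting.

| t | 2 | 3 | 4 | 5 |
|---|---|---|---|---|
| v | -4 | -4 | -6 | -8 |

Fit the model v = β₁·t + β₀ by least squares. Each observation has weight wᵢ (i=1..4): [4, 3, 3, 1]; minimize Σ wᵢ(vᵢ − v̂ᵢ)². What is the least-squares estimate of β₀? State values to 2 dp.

β₀ = -1.20

Normal-equation sums: Σwᵢ·t·t = 116, Σwᵢ·t = 34, Σwᵢ·1 = 11.
Moment sums: Σwᵢ·t·v = -180, Σwᵢ·v = -54.
So MᵀWM·[β₁, β₀]ᵀ = MᵀWv: [[116, 34]; [34, 11]]·[β₁, β₀]ᵀ = [-180, -54]ᵀ.
Δ = 116·11 − 34² = 120.
β₁ = ((-180)·11 − 34·(-54))/120 = -6/5; β₀ = (116·(-54) − 34·(-180))/120 = -6/5.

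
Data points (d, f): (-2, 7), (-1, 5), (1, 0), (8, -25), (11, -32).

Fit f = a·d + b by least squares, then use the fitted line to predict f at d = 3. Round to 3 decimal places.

Normal-equation sums: Σd·d = 191, Σd = 17, Σ1 = 5.
And Σd·f = -571, Σf = -45.
XᵀX·[a, b]ᵀ = Xᵀf becomes [[191, 17]; [17, 5]]·[a, b]ᵀ = [-571, -45]ᵀ.
det = 191·5 − 17² = 666.
a = ((-571)·5 − 17·(-45))/666 = -1045/333; b = (191·(-45) − 17·(-571))/666 = 556/333.
At d = 3: f̂ = (-1045/333)·(3) + (556/333)·(1) = -2579/333.

f̂ = -7.745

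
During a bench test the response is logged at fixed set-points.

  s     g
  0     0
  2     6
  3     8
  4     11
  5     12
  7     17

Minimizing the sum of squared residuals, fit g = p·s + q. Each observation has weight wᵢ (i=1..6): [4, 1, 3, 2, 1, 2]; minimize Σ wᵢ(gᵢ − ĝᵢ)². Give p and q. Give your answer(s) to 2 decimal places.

XᵀWX·[p, q]ᵀ = XᵀWg reads: 186·p + 38·q = 470;  38·p + 13·q = 98.
Eliminating q: 13·(row 1) − 38·(row 2) gives 974·p = 13·470 − 38·98 = 2386, so p = 1193/487.
Then q = (98 − 38·(1193/487))/13 = 184/487.

p = 2.45, q = 0.38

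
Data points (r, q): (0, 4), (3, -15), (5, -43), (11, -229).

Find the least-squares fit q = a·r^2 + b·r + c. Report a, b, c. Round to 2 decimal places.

Normal-equation sums: Σr^2·r^2 = 15347, Σr^2·r = 1483, Σr^2 = 155, Σr·r = 155, Σr = 19, Σ1 = 4.
Right-hand side: Σr^2·q = -28919, Σr·q = -2779, Σq = -283.
Row-reducing yields a = -30347/15726, b = 1525/15726, c = 9348/2621.

a = -1.93, b = 0.10, c = 3.57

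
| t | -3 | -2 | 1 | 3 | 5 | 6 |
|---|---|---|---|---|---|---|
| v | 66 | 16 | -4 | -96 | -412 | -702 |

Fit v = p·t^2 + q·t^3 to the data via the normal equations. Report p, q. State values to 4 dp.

p = -1.6429, q = -2.9744

The normal equations are: 2100·p + 10870·q = -35782;  10870·p + 63804·q = -207638.
Δ = 2100·63804 − 10870² = 15831500.
p = ((-35782)·63804 − 10870·(-207638))/15831500 = -6502417/3957875; q = (2100·(-207638) − 10870·(-35782))/15831500 = -2354473/791575.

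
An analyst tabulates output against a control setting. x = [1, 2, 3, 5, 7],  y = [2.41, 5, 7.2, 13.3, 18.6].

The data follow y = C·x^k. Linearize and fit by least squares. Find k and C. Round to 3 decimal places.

With ln yᵢ as the transformed response and ln xᵢ as the regressor:
XᵀX = [[8.0643, 5.3471]; [5.3471, 5]], rhs = [13.1374, 9.9741]ᵀ  (here Σln x = 5.3471, Σ(ln x)² = 8.0643, Σln y = 9.9741, Σln x·ln y = 13.1374).
Solving (det = 11.7297): k = 1.05326, ln C = 0.86843, so C = exp(0.86843) = 2.38317.

k = 1.053, C = 2.383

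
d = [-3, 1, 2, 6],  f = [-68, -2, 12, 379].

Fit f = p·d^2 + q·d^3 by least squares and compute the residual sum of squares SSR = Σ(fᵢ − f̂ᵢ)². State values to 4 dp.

Setting ∂/∂p … = 0 gives: 1394·p + 7566·q = 13078;  7566·p + 47450·q = 83794.
(Σd^2·d^2 = 1394, Σd^2·d^3 = 7566, Σd^3·d^3 = 47450, Σd^2·f = 13078, Σd^3·f = 83794.)
Eliminating q: 47450·(row 1) − 7566·(row 2) gives 8900944·p = 47450·13078 − 7566·83794 = -13434304, so p = -64588/42793.
Then q = (83794 − 7566·(-64588/42793))/47450 = 1116293/556309.
Residuals: -132305/556309, -1389267/556309, 1103940/556309, -50993/556309; SSR = 5696207/556309.

SSR = 10.2393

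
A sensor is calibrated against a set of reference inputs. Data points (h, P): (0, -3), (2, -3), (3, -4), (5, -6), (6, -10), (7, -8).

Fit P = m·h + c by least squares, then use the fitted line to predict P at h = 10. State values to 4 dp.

P̂ = -11.6268

Sums needed: Σh·h = 123, Σh = 23, Σ1 = 6.
For MᵀP: Σh·P = -164, ΣP = -34.
Determinant 123·6 − 23² = 209.
m = ((-164)·6 − 23·(-34))/209 = -202/209; c = (123·(-34) − 23·(-164))/209 = -410/209.
At h = 10: P̂ = (-202/209)·(10) + (-410/209)·(1) = -2430/209.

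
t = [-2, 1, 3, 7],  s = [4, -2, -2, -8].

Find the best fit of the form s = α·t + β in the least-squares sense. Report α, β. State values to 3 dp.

Sums needed: Σt·t = 63, Σt = 9, Σ1 = 4.
For Xᵀs: Σt·s = -72, Σs = -8.
Determinant 63·4 − 9² = 171.
α = ((-72)·4 − 9·(-8))/171 = -24/19; β = (63·(-8) − 9·(-72))/171 = 16/19.

α = -1.263, β = 0.842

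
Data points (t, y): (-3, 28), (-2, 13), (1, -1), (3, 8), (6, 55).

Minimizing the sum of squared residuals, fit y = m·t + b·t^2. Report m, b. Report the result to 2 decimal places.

Setting ∂/∂m … = 0 gives: 59·m + 209·b = 243;  209·m + 1475·b = 2355.
(Σt·t = 59, Σt·t^2 = 209, Σt^2·t^2 = 1475, Σt·y = 243, Σt^2·y = 2355.)
Eliminating b: 1475·(row 1) − 209·(row 2) gives 43344·m = 1475·243 − 209·2355 = -133770, so m = -3185/1032.
Then b = (2355 − 209·(-3185/1032))/1475 = 2099/1032.

m = -3.09, b = 2.03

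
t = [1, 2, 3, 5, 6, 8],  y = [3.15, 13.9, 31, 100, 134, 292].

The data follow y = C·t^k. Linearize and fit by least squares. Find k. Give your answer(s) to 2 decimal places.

k = 2.15

Linearized form: ln y = k·ln t + ln C. From the 6 transformed points,
Σln t = 7.2724, Σ(ln t)² = 11.8122, Σln y = 22.3930, Σln t·ln y = 33.5889.
Equations: 11.8122·k + 7.2724·ln C = 33.5889;  7.2724·k + 6·ln C = 22.3930.
Δ = 11.8122·6 − (7.2724)² = 17.9853; k = (33.5889·6 − 7.2724·22.3930)/17.9853 = 2.15077, ln C = (11.8122·22.3930 − 7.2724·33.5889)/17.9853 = 1.12530.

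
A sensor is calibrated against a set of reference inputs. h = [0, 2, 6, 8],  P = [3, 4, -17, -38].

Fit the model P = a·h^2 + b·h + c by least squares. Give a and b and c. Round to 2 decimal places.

The normal system XᵀX·[a, b, c]ᵀ = XᵀP is [[5408, 736, 104]; [736, 104, 16]; [104, 16, 4]]·[a, b, c]ᵀ = [-3028, -398, -48]ᵀ.
Inverting the 3×3 Gram matrix, [a, b, c]ᵀ = [-11/12, 131/60, 31/10]ᵀ.

a = -0.92, b = 2.18, c = 3.10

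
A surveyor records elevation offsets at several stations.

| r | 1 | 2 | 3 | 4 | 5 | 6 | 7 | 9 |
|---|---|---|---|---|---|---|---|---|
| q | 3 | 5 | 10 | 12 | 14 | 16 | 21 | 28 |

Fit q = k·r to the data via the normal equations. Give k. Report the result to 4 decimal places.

Forming MᵀM = [[221]] and Mᵀq = [656]ᵀ gives MᵀM·[k]ᵀ = Mᵀq.
Hence k = 656 / 221 ≈ 2.96833.

k = 2.9683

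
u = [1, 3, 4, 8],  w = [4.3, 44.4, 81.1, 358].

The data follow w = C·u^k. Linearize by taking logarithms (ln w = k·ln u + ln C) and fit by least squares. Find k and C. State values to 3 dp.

k = 2.125, C = 4.292

Taking logs, ln w = k·ln u + ln C, so regress ln w on ln u.
XᵀX = [[7.4528, 4.5643]; [4.5643, 4]], rhs = [22.4892, 15.5281]ᵀ  (here Σln u = 4.5643, Σ(ln u)² = 7.4528, Σln w = 15.5281, Σln u·ln w = 22.4892).
Δ = 7.4528·4 − (4.5643)² = 8.9781; k = (22.4892·4 − 4.5643·15.5281)/8.9781 = 2.12533, ln C = (7.4528·15.5281 − 4.5643·22.4892)/8.9781 = 1.45683, so C = exp(1.45683) = 4.29231.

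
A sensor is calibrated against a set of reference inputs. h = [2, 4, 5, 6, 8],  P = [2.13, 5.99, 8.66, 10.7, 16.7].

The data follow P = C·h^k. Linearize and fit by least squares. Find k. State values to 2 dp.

k = 1.48

Let Y = ln P. Fitting Y = k·ln h + ln C by least squares:
Over the data: Σln h = 7.5601, Σ(ln h)² = 12.5270, Σln P = 9.8906, Σln h·ln P = 16.5814.
Normal system: [[12.5270, 7.5601]; [7.5601, 5]]·[k, ln C]ᵀ = [16.5814, 9.8906]ᵀ.
Δ = 12.5270·5 − (7.5601)² = 5.4804; k = (16.5814·5 − 7.5601·9.8906)/5.4804 = 1.48410, ln C = (12.5270·9.8906 − 7.5601·16.5814)/5.4804 = -0.26587.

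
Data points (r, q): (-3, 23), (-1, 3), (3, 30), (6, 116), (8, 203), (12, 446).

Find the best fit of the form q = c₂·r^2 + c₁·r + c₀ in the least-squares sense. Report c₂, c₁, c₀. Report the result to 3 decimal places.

c₂ = 2.986, c₁ = 1.326, c₀ = 0.420

Normal-equation sums: Σr^2·r^2 = 26291, Σr^2·r = 2455, Σr^2 = 263, Σr·r = 263, Σr = 25, Σ1 = 6.
And Σr^2·q = 81872, Σr·q = 7690, Σq = 821.
Normal equations: [[26291, 2455, 263]; [2455, 263, 25]; [263, 25, 6]]·[c₂, c₁, c₀]ᵀ = [81872, 7690, 821]ᵀ.
Row-reducing yields c₂ = 371383/124374, c₁ = 164965/124374, c₀ = 8700/20729.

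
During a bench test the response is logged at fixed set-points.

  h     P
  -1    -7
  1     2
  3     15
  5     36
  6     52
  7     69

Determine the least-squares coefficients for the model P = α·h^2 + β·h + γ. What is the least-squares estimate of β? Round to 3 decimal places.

β = 3.303

AᵀA·[α, β, γ]ᵀ = AᵀP reads: 4405·α + 711·β + 121·γ = 6283;  711·α + 121·β + 21·γ = 1029;  121·α + 21·β + 6·γ = 167.
Row-reducing yields α = 3203/3202, β = 52887/16010, γ = -31231/8005.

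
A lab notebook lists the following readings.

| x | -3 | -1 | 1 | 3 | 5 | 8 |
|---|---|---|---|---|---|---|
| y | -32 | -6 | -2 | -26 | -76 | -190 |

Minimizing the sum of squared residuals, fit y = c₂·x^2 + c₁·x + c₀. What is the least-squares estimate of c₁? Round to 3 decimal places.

Compute the Gram sums: Σx^2·x^2 = 4885, Σx^2·x = 637, Σx^2 = 109, Σx·x = 109, Σx = 13, Σ1 = 6.
Right-hand side: Σx^2·y = -14590, Σx·y = -1878, Σy = -332.
So MᵀM·[c₂, c₁, c₀]ᵀ = Mᵀy: [[4885, 637, 109]; [637, 109, 13]; [109, 13, 6]]·[c₂, c₁, c₀]ᵀ = [-14590, -1878, -332]ᵀ.
Solving the 3×3 system (Gaussian elimination) gives c₂ = -34109/11121, c₁ = 48649/55605, c₀ = -27994/18535.

c₁ = 0.875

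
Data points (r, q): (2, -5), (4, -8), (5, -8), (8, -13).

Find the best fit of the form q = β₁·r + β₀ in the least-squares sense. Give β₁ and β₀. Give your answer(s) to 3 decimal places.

β₁ = -1.307, β₀ = -2.293

Sums needed: Σr·r = 109, Σr = 19, Σ1 = 4.
Moment sums: Σr·q = -186, Σq = -34.
So XᵀX·[β₁, β₀]ᵀ = Xᵀq: [[109, 19]; [19, 4]]·[β₁, β₀]ᵀ = [-186, -34]ᵀ.
Determinant 109·4 − 19² = 75.
β₁ = ((-186)·4 − 19·(-34))/75 = -98/75; β₀ = (109·(-34) − 19·(-186))/75 = -172/75.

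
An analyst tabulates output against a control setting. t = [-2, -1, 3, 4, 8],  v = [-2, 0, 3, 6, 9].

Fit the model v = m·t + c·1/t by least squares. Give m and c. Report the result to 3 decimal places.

m = 1.213, c = -1.000

The normal system MᵀM·[m, c]ᵀ = Mᵀv is [[94, 5]; [5, 829/576]]·[m, c]ᵀ = [109, 37/8]ᵀ.
Eliminating c: (829/576)·(row 1) − 5·(row 2) gives (31763/288)·m = (829/576)·109 − 5·(37/8) = 77041/576, so m = 77041/63526.
Then c = ((37/8) − 5·(77041/63526))/(829/576) = -31752/31763.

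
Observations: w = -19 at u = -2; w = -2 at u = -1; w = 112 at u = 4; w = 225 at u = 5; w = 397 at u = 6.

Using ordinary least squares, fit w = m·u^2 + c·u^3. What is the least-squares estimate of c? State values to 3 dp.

c = 1.992

Compute the Gram sums: Σu^2·u^2 = 2194, Σu^2·u^3 = 11892, Σu^3·u^3 = 66442.
Right-hand side: Σu^2·w = 21631, Σu^3·w = 121199.
So AᵀA·[m, c]ᵀ = Aᵀw: [[2194, 11892]; [11892, 66442]]·[m, c]ᵀ = [21631, 121199]ᵀ.
Δ = 2194·66442 − 11892² = 4354084.
m = (21631·66442 − 11892·121199)/4354084 = -2045803/2177042; c = (2194·121199 − 11892·21631)/4354084 = 4337377/2177042.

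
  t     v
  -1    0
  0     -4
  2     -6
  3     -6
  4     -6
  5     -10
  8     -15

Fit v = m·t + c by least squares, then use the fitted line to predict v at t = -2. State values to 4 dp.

Entries of MᵀM: Σt·t = 119, Σt = 21, Σ1 = 7.
Moment sums: Σt·v = -224, Σv = -47.
Eliminating c: 7·(row 1) − 21·(row 2) gives 392·m = 7·(-224) − 21·(-47) = -581, so m = -83/56.
Then c = ((-47) − 21·(-83/56))/7 = -127/56.
At t = -2: v̂ = (-83/56)·(-2) + (-127/56)·(1) = 39/56.

v̂ = 0.6964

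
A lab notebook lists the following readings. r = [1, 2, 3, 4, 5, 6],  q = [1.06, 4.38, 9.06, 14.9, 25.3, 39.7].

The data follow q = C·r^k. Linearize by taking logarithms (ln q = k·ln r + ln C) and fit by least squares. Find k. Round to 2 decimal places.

k = 1.98

Taking logs, ln q = k·ln r + ln C, so regress ln q on ln r.
Sums: Σln r = 6.5793, Σ(ln r)² = 9.4099, Σln q = 13.3527, Σln r·ln q = 18.9858.
Normal system: [[9.4099, 6.5793]; [6.5793, 6]]·[k, ln C]ᵀ = [18.9858, 13.3527]ᵀ.
Solving (det = 13.1729): k = 1.97859, ln C = 0.05584.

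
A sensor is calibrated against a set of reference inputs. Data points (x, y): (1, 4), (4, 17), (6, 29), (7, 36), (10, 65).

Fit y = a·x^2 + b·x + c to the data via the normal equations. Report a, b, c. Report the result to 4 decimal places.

Setting ∂/∂a … = 0 gives: 13954·a + 1624·b + 202·c = 9584;  1624·a + 202·b + 28·c = 1148;  202·a + 28·b + 5·c = 151.
Inverting the 3×3 Gram matrix, [a, b, c]ᵀ = [3515/7917, 2092/1131, 5027/2639]ᵀ.

a = 0.4440, b = 1.8497, c = 1.9049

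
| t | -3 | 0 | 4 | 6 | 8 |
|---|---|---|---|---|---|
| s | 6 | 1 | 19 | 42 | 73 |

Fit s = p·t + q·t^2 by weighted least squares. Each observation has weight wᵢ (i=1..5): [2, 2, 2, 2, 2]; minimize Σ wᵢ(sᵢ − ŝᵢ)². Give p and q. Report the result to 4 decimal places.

p = 0.8945, q = 1.0225

Normal-equation sums: Σwᵢ·t·t = 250, Σwᵢ·t·t^2 = 1530, Σwᵢ·t^2·t^2 = 11458.
And Σwᵢ·t·s = 1788, Σwᵢ·t^2·s = 13084.
Determinant 250·11458 − 1530² = 523600.
p = (1788·11458 − 1530·13084)/523600 = 246/275; q = (250·13084 − 1530·1788)/523600 = 956/935.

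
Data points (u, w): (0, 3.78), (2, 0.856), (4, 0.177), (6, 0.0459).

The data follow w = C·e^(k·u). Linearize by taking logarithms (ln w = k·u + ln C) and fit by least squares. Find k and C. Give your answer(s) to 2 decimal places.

k = -0.74, C = 3.71

With ln wᵢ as the transformed response and uᵢ as the regressor:
AᵀA = [[56.0000, 12.0000]; [12.0000, 4]], rhs = [-25.7251, -3.6387]ᵀ  (here Σu = 12.0000, Σ(u)² = 56.0000, Σln w = -3.6387, Σu·ln w = -25.7251).
Δ = 56.0000·4 − (12.0000)² = 80.0000; k = (-25.7251·4 − 12.0000·-3.6387)/80.0000 = -0.74046, ln C = (56.0000·-3.6387 − 12.0000·-25.7251)/80.0000 = 1.31171, so C = exp(1.31171) = 3.71252.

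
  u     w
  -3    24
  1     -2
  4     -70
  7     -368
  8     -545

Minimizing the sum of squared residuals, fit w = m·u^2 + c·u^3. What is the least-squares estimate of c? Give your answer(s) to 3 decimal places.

c = -1.020

With design matrix X, XᵀX = [[6835, 50357]; [50357, 384619]] and Xᵀw = [-53818, -410394]ᵀ.
Determinant 6835·384619 − 50357² = 93043416.
m = ((-53818)·384619 − 50357·(-410394))/93043416 = -8303671/23260854; c = (6835·(-410394) − 50357·(-53818))/93043416 = -23732491/23260854.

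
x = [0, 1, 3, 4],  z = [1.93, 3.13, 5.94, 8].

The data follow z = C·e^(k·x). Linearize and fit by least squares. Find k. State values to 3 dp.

With ln zᵢ as the transformed response and xᵢ as the regressor:
Σx = 8.0000, Σ(x)² = 26.0000, Σln z = 5.6597, Σx·ln z = 14.8039.
Normal system: [[26.0000, 8.0000]; [8.0000, 4]]·[k, ln C]ᵀ = [14.8039, 5.6597]ᵀ.
Slope k = (n·Σx·ln z − Σx·Σln z)/(n·Σ(x)² − (Σx)²) = (4·14.8039 − 8.0000·5.6597)/40.0000 = 0.34845; ln C = (Σln z − k·Σx)/n = 0.71802.

k = 0.348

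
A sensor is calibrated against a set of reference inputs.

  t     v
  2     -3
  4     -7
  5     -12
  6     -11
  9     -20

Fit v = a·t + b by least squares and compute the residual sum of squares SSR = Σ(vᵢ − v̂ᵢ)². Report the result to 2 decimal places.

Sums needed: Σt·t = 162, Σt = 26, Σ1 = 5.
And Σt·v = -340, Σv = -53.
AᵀA·[a, b]ᵀ = Aᵀv becomes [[162, 26]; [26, 5]]·[a, b]ᵀ = [-340, -53]ᵀ.
Δ = 162·5 − 26² = 134.
a = ((-340)·5 − 26·(-53))/134 = -161/67; b = (162·(-53) − 26·(-340))/134 = 127/67.
Residuals: -6/67, 48/67, -126/67, 102/67, -18/67; SSR = 432/67.

SSR = 6.45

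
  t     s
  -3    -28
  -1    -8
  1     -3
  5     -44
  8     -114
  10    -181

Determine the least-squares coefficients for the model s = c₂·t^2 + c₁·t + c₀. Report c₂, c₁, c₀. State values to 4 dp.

Forming MᵀM = [[14804, 1610, 200]; [1610, 200, 20]; [200, 20, 6]] and Mᵀs = [-26759, -2853, -378]ᵀ gives MᵀM·[c₂, c₁, c₀]ᵀ = Mᵀs.
Solving the 3×3 system (Gaussian elimination) gives c₂ = -115541/58530, c₁ = 590827/292650, c₀ = -38318/9755.

c₂ = -1.9740, c₁ = 2.0189, c₀ = -3.9280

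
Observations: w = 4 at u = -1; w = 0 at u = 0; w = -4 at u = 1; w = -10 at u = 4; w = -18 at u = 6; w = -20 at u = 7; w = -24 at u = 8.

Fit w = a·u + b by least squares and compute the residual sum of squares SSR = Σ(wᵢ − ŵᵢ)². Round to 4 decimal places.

SSR = 5.6471

The normal system XᵀX·[a, b]ᵀ = Xᵀw is [[167, 25]; [25, 7]]·[a, b]ᵀ = [-488, -72]ᵀ.
Eliminating b: 7·(row 1) − 25·(row 2) gives 544·a = 7·(-488) − 25·(-72) = -1616, so a = -101/34.
Then b = ((-72) − 25·(-101/34))/7 = 11/34.
Residuals: 12/17, -11/34, -23/17, 53/34, -1/2, 8/17, -19/34; SSR = 96/17.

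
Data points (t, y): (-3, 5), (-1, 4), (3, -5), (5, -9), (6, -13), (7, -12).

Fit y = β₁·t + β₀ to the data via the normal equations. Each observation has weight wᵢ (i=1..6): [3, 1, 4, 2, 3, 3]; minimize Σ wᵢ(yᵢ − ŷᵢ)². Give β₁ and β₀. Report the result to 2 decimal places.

Forming AᵀWA = [[369, 51]; [51, 16]] and AᵀWy = [-685, -94]ᵀ gives AᵀWA·[β₁, β₀]ᵀ = AᵀWy.
Δ = 369·16 − 51² = 3303.
β₁ = ((-685)·16 − 51·(-94))/3303 = -6166/3303; β₀ = (369·(-94) − 51·(-685))/3303 = 83/1101.

β₁ = -1.87, β₀ = 0.08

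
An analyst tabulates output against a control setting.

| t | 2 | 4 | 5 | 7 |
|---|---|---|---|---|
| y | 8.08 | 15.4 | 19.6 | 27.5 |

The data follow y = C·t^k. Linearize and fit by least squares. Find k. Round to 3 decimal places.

Taking logs, ln y = k·ln t + ln C, so regress ln y on ln t.
Σln t = 5.6348, Σ(ln t)² = 8.7791, Σln y = 11.1135, Σln t·ln y = 16.4769.
Normal system: [[8.7791, 5.6348]; [5.6348, 4]]·[k, ln C]ᵀ = [16.4769, 11.1135]ᵀ.
Slope k = (n·Σln t·ln y − Σln t·Σln y)/(n·Σ(ln t)² − (Σln t)²) = (4·16.4769 − 5.6348·11.1135)/3.3656 = 0.97623; ln C = (Σln y − k·Σln t)/n = 1.40315.

k = 0.976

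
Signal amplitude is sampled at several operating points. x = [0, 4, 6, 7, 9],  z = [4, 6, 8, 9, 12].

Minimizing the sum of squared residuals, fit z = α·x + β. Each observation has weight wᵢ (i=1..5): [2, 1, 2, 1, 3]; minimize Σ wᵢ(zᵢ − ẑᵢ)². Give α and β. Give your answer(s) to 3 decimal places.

AᵀWA·[α, β]ᵀ = AᵀWz reads: 380·α + 50·β = 507;  50·α + 9·β = 75.
(Σwᵢ·x·x = 380, Σwᵢ·x = 50, Σwᵢ·1 = 9, Σwᵢ·x·z = 507, Σwᵢ·z = 75.)
Determinant 380·9 − 50² = 920.
α = (507·9 − 50·75)/920 = 813/920; β = (380·75 − 50·507)/920 = 315/92.

α = 0.884, β = 3.424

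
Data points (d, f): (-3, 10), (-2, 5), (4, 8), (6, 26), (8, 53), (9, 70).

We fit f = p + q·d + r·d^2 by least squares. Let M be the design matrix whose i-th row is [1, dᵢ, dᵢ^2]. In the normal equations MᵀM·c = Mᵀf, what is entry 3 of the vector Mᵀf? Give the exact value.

10236

Entry 3 ↔ basis d^2, so (Mᵀf)_{3} = Σᵢ (d^2)·fᵢ = (9)·(10) + (4)·(5) + (16)·(8) + (36)·(26) + (64)·(53) + (81)·(70) = 10236.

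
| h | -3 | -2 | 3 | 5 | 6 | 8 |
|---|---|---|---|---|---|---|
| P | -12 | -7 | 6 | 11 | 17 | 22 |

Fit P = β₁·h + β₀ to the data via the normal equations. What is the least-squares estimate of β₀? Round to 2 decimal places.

Normal-equation sums: Σh·h = 147, Σh = 17, Σ1 = 6.
And Σh·P = 401, ΣP = 37.
Normal equations: [[147, 17]; [17, 6]]·[β₁, β₀]ᵀ = [401, 37]ᵀ.
Determinant 147·6 − 17² = 593.
β₁ = (401·6 − 17·37)/593 = 1777/593; β₀ = (147·37 − 17·401)/593 = -1378/593.

β₀ = -2.32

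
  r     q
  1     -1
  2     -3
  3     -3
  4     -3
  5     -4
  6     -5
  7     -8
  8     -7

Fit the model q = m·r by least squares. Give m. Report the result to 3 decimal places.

m = -0.931

Normal-equation sums: Σr·r = 204.
Moment sums: Σr·q = -190.
So AᵀA·[m]ᵀ = Aᵀq: [[204]]·[m]ᵀ = [-190]ᵀ.
m = (-190)/204 = -0.931373.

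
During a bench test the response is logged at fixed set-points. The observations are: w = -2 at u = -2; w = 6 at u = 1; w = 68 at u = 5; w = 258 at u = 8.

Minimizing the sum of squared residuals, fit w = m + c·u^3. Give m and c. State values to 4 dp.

With design matrix X, XᵀX = [[4, 630]; [630, 277834]] and Xᵀw = [330, 140618]ᵀ.
Δ = 4·277834 − 630² = 714436.
m = (330·277834 − 630·140618)/714436 = 773970/178609; c = (4·140618 − 630·330)/714436 = 88643/178609.

m = 4.3333, c = 0.4963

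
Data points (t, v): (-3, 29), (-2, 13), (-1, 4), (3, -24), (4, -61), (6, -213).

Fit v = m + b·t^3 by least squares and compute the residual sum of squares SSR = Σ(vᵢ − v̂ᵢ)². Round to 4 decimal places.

SSR = 4.8042

With design matrix A, AᵀA = [[6, 271]; [271, 52275]] and Aᵀv = [-252, -51451]ᵀ.
det = 6·52275 − 271² = 240209.
m = ((-252)·52275 − 271·(-51451))/240209 = 769921/240209; b = (6·(-51451) − 271·(-252))/240209 = -240414/240209.
Residuals: -295038/240209, 429484/240209, -49499/240209, -43759/240209, -36174/240209, -5014/240209; SSR = 1154006/240209.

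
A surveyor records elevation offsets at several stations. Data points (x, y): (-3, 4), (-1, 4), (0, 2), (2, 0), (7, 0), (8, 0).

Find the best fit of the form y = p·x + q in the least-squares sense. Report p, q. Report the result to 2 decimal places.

From the data, Σx·x = 127, Σx = 13, Σ1 = 6.
Right-hand side: Σx·y = -16, Σy = 10.
Eliminating q: 6·(row 1) − 13·(row 2) gives 593·p = 6·(-16) − 13·10 = -226, so p = -226/593.
Then q = (10 − 13·(-226/593))/6 = 1478/593.

p = -0.38, q = 2.49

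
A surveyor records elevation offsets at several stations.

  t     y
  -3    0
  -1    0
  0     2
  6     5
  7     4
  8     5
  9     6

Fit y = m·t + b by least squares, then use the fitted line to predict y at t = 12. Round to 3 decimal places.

Sums needed: Σt·t = 240, Σt = 26, Σ1 = 7.
Right-hand side: Σt·y = 152, Σy = 22.
Determinant 240·7 − 26² = 1004.
m = (152·7 − 26·22)/1004 = 123/251; b = (240·22 − 26·152)/1004 = 332/251.
At t = 12: ŷ = (123/251)·(12) + (332/251)·(1) = 1808/251.

ŷ = 7.203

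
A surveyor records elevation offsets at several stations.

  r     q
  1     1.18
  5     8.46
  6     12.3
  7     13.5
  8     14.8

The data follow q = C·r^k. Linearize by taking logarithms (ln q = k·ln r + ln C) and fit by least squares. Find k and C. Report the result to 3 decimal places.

Let Y = ln q. Fitting Y = k·ln r + ln C by least squares:
XᵀX = [[13.9113, 7.4265]; [7.4265, 5]], rhs = [18.6012, 10.1078]ᵀ  (here Σln r = 7.4265, Σ(ln r)² = 13.9113, Σln q = 10.1078, Σln r·ln q = 18.6012).
Solving (det = 14.4030): k = 1.24559, ln C = 0.17148, so C = exp(0.17148) = 1.18706.

k = 1.246, C = 1.187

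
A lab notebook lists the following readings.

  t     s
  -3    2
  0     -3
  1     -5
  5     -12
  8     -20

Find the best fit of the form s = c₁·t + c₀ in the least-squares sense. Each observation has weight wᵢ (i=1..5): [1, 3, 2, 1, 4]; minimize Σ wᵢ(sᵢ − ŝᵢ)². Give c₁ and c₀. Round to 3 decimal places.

MᵀWM·[c₁, c₀]ᵀ = MᵀWs reads: 292·c₁ + 36·c₀ = -716;  36·c₁ + 11·c₀ = -109.
(Σwᵢ·t·t = 292, Σwᵢ·t = 36, Σwᵢ·1 = 11, Σwᵢ·t·s = -716, Σwᵢ·s = -109.)
Δ = 292·11 − 36² = 1916.
c₁ = ((-716)·11 − 36·(-109))/1916 = -988/479; c₀ = (292·(-109) − 36·(-716))/1916 = -1513/479.

c₁ = -2.063, c₀ = -3.159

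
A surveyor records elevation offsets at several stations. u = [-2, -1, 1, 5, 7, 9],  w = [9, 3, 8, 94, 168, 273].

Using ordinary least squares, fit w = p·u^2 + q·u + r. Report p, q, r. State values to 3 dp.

The normal equations are: 9605·p + 1189·q + 161·r = 32742;  1189·p + 161·q + 19·r = 4090;  161·p + 19·q + 6·r = 555.
Row-reducing yields p = 129401/42972, q = 122453/42972, r = 19147/7162.

p = 3.011, q = 2.850, r = 2.673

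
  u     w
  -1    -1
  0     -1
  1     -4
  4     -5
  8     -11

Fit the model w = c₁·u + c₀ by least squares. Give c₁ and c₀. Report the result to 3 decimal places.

c₁ = -1.094, c₀ = -1.774

Sums needed: Σu·u = 82, Σu = 12, Σ1 = 5.
For Xᵀw: Σu·w = -111, Σw = -22.
Δ = 82·5 − 12² = 266.
c₁ = ((-111)·5 − 12·(-22))/266 = -291/266; c₀ = (82·(-22) − 12·(-111))/266 = -236/133.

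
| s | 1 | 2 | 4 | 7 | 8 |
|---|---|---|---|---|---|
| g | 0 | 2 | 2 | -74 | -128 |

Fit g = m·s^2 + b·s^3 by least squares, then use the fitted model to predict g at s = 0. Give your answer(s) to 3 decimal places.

ĝ = 0.000

Forming MᵀM = [[6770, 50632]; [50632, 383954]] and Mᵀg = [-11778, -90774]ᵀ gives MᵀM·[m, b]ᵀ = Mᵀg.
Eliminating b: 383954·(row 1) − 50632·(row 2) gives 35769156·m = 383954·(-11778) − 50632·(-90774) = 73858956, so m = 6154913/2980763.
Then b = ((-90774) − 50632·(6154913/2980763))/383954 = -1516357/2980763.
At s = 0: ĝ = (6154913/2980763)·(0) + (-1516357/2980763)·(0) = 0.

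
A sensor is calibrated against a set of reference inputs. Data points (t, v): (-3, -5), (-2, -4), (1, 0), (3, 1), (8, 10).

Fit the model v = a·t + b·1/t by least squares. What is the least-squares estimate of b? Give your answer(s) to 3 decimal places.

b = -0.701

Sums needed: Σt·t = 87, Σt·1/t = 5, Σ1/t·1/t = 857/576.
Right-hand side: Σt·v = 106, Σ1/t·v = 21/4.
So AᵀA·[a, b]ᵀ = Aᵀv: [[87, 5]; [5, 857/576]]·[a, b]ᵀ = [106, 21/4]ᵀ.
Δ = 87·(857/576) − 5² = 20053/192.
a = (106·(857/576) − 5·(21/4))/(20053/192) = 75722/60159; b = (87·(21/4) − 5·106)/(20053/192) = -14064/20053.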